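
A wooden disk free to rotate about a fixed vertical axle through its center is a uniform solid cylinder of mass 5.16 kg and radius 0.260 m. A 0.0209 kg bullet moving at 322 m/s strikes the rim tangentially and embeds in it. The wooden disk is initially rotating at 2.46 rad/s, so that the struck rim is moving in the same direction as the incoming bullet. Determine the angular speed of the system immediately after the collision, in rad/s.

About the axle the impulsive forces during the collision are internal, so angular momentum about that axis is conserved.
I_p = ½(5.16)(0.260)² = 0.1744 kg·m². Taking the sense of the bullet's angular momentum as positive, L_{bullet} = m v R = (0.0209)(322)(0.260) = 1.750 kg·m²/s.
L_i = +I_p ω_p + m v R = +(0.1744)(2.46) + 1.750 = 2.179 kg·m²/s.
After sticking, I_f = I_p + m R² = 0.1744 + (0.0209)(0.260)² = 0.1758 kg·m².
ω_f = L_i / I_f = 2.179 / 0.1758 = 12.39 rad/s.

|ω_f| ≈ 12.4 rad/s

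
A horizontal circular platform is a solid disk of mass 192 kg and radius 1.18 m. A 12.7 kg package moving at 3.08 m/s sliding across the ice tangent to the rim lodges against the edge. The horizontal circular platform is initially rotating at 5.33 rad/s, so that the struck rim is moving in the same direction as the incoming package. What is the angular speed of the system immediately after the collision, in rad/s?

The axle reaction passes through the central axle and exerts no torque about it; angular momentum about the central axle is conserved through the impact.
I_p = ½(192)(1.18)² = 133.7 kg·m². Taking the sense of the package's angular momentum as positive, L_{package} = m v R = (12.7)(3.08)(1.18) = 46.16 kg·m²/s.
L_i = +I_p ω_p + m v R = +(133.7)(5.33) + 46.16 = 758.6 kg·m²/s.
After sticking, I_f = I_p + m R² = 133.7 + (12.7)(1.18)² = 151.4 kg·m².
ω_f = L_i / I_f = 758.6 / 151.4 = 5.012 rad/s.

|ω_f| ≈ 5.01 rad/s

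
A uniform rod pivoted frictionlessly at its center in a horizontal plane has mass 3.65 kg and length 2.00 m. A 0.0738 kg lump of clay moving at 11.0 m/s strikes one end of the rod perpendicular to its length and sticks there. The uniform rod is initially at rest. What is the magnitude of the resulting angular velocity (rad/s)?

About the pivot the impulsive forces during the collision are internal, so angular momentum about that axis is conserved.
I_p = (1/12)(3.65)(2.00)² = 1.217 kg·m². Taking the sense of the lump of clay's angular momentum as positive, L_{lump} = m v R = (0.0738)(11.0)(2.00/2) = 0.8118 kg·m²/s.
L_i = 0 + 0.8118 = 0.8118 kg·m²/s.
After sticking, I_f = I_p + m R² = 1.217 + (0.0738)(2.00/2)² = 1.290 kg·m².
ω_f = L_i / I_f = 0.8118 / 1.290 = 0.6291 rad/s.

|ω_f| ≈ 0.629 rad/s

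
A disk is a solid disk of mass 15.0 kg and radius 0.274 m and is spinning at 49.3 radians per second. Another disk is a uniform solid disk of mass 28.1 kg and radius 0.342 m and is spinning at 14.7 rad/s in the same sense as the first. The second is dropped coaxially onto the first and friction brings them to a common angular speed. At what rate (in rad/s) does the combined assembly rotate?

The coupling torques are internal; angular momentum about the shared axis is conserved.
Moments of inertia: I_A = ½(15.0)(0.274)² = 0.5631 kg·m²; I_B = ½(28.1)(0.342)² = 1.643 kg·m².
Taking A's sense as positive: L = (0.5631)(49.3) + (1.643)(14.7) = 51.92 kg·m²·rad/s.
Combined I = 0.5631 + 1.643 = 2.206 kg·m².
ω_f = L / I = 51.92 / 2.206 = 23.53 rad/s.

|ω_f| ≈ 23.5 rad/s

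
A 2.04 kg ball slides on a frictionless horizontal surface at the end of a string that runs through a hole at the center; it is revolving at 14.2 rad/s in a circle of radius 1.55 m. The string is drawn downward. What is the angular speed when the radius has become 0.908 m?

No torque about the axis ⇒ m r₁² ω₁ = m r₂² ω₂.
ω₂ = ω₁ (r₁/r₂)² = (14.2)(1.55/0.908)² = 41.38 rad/s.

ω₂ ≈ 41.4 rad/s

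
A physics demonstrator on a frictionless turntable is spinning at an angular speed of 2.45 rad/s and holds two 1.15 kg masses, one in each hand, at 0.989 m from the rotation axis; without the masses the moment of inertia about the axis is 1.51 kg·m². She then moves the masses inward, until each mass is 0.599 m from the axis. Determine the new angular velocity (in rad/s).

ω₂ ≈ 3.94 rad/s

No external torque acts about the spin axis, so angular momentum is conserved.
I₁ = 1.51 + 2(1.15)(0.989)² = 3.760 kg·m²; I₂ = 1.51 + 2(1.15)(0.599)² = 2.335 kg·m².
ω₂ = I₁ω₁ / I₂ = (3.760)(2.45 rad/s) / (2.335) = 3.944 rad/s.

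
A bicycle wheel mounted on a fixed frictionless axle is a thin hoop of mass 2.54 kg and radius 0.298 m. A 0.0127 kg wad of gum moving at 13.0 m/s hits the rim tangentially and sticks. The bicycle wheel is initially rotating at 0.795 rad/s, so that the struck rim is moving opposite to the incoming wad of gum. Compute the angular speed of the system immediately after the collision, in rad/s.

The axle reaction passes through the axle and exerts no torque about it; angular momentum about the axle is conserved through the impact.
I_p = (2.54)(0.298)² = 0.2256 kg·m². Taking the sense of the wad of gum's angular momentum as positive, L_{wad} = m v R = (0.0127)(13.0)(0.298) = 0.04920 kg·m²/s.
L_i = −I_p ω_p + m v R = −(0.2256)(0.795) + 0.04920 = -0.1301 kg·m²/s.
After sticking, I_f = I_p + m R² = 0.2256 + (0.0127)(0.298)² = 0.2267 kg·m².
ω_f = L_i / I_f = -0.1301 / 0.2267 = -0.5740 rad/s.

|ω_f| ≈ 0.574 rad/s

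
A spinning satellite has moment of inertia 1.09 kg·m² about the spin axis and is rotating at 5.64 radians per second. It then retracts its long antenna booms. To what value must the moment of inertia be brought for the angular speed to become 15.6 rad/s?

I₂ ≈ 0.394 kg·m²

No external torque acts about the spin axis, so angular momentum is conserved.
I₂ = I₁ω₁ / ω₂ = (1.09)(5.64) / (15.6) = 0.3941 kg·m².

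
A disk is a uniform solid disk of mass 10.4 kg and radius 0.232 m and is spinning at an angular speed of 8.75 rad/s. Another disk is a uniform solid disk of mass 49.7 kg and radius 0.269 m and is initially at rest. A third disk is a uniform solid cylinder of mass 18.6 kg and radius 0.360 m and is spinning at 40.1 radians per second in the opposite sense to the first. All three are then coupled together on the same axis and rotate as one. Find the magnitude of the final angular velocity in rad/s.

The coupling torques are internal; angular momentum about the shared axis is conserved.
Moments of inertia: I_A = ½(10.4)(0.232)² = 0.2799 kg·m²; I_B = ½(49.7)(0.269)² = 1.798 kg·m²; I_C = ½(18.6)(0.360)² = 1.205 kg·m².
Taking A's sense as positive: L = (0.2799)(8.75) − (1.205)(40.1) = -45.88 kg·m²·rad/s.
Combined I = 0.2799 + 1.798 + 1.205 = 3.283 kg·m².
ω_f = L / I = -45.88 / 3.283 = -13.97 rad/s.

|ω_f| ≈ 14.0 rad/s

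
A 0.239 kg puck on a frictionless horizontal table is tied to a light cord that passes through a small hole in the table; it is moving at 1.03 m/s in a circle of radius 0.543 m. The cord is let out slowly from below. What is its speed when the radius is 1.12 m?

Central (radial) force ⇒ zero torque about the center ⇒ m v r is constant.
v₂ = v₁ r₁ / r₂ = (1.03)(0.543) / (1.12) = 0.4994 m/s.

v₂ ≈ 0.499 m/s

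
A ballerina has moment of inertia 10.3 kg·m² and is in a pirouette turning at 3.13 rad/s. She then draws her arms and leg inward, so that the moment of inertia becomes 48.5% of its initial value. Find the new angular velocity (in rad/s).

Angular momentum about the spin axis is conserved since the torque about it is zero.
I₂ = 0.485 × 10.3 = 4.995 kg·m².
ω₂ = I₁ω₁ / I₂ = (10.30)(3.13 rad/s) / (4.995) = 6.454 rad/s.

ω₂ ≈ 6.45 rad/s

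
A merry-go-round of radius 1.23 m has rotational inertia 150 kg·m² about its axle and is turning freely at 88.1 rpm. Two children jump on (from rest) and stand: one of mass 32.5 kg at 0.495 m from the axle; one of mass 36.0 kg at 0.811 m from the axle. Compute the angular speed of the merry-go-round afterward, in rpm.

No external torque acts about the axle; L_before = L_after.
Added inertia Σmr² = (32.5)(0.495)² + (36.0)(0.811)² = 31.64 kg·m²; I_f = 150.0 + 31.64 = 181.6 kg·m².
ω_f = I_p ω_i / I_f = (150.0)(88.1) / 181.6 = 72.75 rpm.

ω_f ≈ 72.8 rpm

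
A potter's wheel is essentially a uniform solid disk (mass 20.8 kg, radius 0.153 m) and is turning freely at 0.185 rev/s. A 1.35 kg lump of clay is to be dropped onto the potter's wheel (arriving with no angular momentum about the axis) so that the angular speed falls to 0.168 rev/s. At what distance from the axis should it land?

No external torque acts about the axis; L_before = L_after.
I_p = ½(20.8)(0.153)² = 0.2435 kg·m².
I_p ω_i = (I_p + m r²) ω_f ⇒ m r² = I_p(ω_i/ω_f − 1) = 0.2435(0.185/0.168 − 1) = 0.02464 kg·m².
r = √(0.02464/1.35) = 0.1351 m.

r ≈ 0.135 m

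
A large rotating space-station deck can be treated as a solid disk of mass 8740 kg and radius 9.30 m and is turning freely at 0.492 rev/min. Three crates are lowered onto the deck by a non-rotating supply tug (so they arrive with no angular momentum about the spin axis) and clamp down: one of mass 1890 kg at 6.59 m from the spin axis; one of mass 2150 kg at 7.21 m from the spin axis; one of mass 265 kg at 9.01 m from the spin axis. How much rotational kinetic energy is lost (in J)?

No external torque acts about the spin axis; L_before = L_after.
I_p = ½(8740)(9.30)² = 3.780e+05 kg·m².
Added inertia Σmr² = (1890)(6.59)² + (2150)(7.21)² + (265)(9.01)² = 2.154e+05 kg·m²; I_f = 3.780e+05 + 2.154e+05 = 5.933e+05 kg·m².
ω_f = I_p ω_i / I_f = (3.780e+05)(0.492) / 5.933e+05 = 0.3134 rpm.
KE_i = ½(3.780e+05)(0.05152 rad/s)² = 501.7 J; KE_f = ½(5.933e+05)(0.03282)² = 319.6 J.

energy lost ≈ 182 J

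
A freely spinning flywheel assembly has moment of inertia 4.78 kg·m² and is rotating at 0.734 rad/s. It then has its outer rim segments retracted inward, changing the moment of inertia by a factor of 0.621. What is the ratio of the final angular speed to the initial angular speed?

ω₂/ω₁ ≈ 1.61

Angular momentum about the spin axis is conserved since the torque about it is zero.
I₂ = 0.621 × 4.78 = 2.968 kg·m².
ω₂/ω₁ = I₁/I₂ = 4.780 / 2.968 = 1.610.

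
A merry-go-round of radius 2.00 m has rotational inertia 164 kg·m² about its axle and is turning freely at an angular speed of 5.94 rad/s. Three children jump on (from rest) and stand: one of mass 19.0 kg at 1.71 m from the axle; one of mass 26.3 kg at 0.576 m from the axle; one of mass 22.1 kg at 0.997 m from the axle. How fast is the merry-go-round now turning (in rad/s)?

No external torque acts about the axle; L_before = L_after.
Added inertia Σmr² = (19.0)(1.71)² + (26.3)(0.576)² + (22.1)(0.997)² = 86.25 kg·m²; I_f = 164.0 + 86.25 = 250.3 kg·m².
ω_f = I_p ω_i / I_f = (164.0)(5.94) / 250.3 = 3.893 rad/s.

ω_f ≈ 3.89 rad/s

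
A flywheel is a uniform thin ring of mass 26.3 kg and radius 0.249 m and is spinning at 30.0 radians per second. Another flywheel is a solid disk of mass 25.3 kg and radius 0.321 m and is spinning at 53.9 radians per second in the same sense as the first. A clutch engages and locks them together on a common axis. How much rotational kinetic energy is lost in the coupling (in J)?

No external torque acts about the common axis, so total angular momentum is conserved.
Moments of inertia: I_A = (26.3)(0.249)² = 1.631 kg·m²; I_B = ½(25.3)(0.321)² = 1.303 kg·m².
Taking A's sense as positive: L = (1.631)(30.0) + (1.303)(53.9) = 119.2 kg·m²·rad/s.
Combined I = 1.631 + 1.303 = 2.934 kg·m².
ω_f = L / I = 119.2 / 2.934 = 40.62 rad/s.
KE_i = ½ΣIω² = 2627 J; KE_f = ½(2.934)(40.62)² = 2420 J.

ΔKE lost ≈ 207 J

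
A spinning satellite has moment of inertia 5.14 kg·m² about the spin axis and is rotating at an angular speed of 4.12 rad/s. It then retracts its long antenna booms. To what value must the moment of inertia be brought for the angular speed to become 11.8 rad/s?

Angular momentum about the spin axis is conserved since the torque about it is zero.
I₂ = I₁ω₁ / ω₂ = (5.14)(4.12) / (11.8) = 1.795 kg·m².

I₂ ≈ 1.79 kg·m²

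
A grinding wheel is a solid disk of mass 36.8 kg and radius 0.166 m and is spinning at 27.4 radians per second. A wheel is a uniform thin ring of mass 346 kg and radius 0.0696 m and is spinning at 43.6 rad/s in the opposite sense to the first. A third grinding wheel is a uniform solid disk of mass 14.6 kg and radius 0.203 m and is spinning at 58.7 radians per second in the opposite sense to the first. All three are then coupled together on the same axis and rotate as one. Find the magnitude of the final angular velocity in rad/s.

|ω_f| ≈ 30.9 rad/s

No external torque acts about the common axis, so total angular momentum is conserved.
Moments of inertia: I_A = ½(36.8)(0.166)² = 0.5070 kg·m²; I_B = (346)(0.0696)² = 1.676 kg·m²; I_C = ½(14.6)(0.203)² = 0.3008 kg·m².
Taking A's sense as positive: L = (0.5070)(27.4) − (1.676)(43.6) − (0.3008)(58.7) = -76.84 kg·m²·rad/s.
Combined I = 0.5070 + 1.676 + 0.3008 = 2.484 kg·m².
ω_f = L / I = -76.84 / 2.484 = -30.94 rad/s.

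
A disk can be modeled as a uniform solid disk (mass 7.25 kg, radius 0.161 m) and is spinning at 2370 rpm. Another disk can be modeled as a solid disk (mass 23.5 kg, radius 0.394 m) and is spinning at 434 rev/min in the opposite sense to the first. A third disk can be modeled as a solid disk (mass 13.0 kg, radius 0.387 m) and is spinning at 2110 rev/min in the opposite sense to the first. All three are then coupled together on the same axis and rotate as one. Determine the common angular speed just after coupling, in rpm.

No external torque acts about the common axis, so total angular momentum is conserved.
Moments of inertia: I_A = ½(7.25)(0.161)² = 0.09396 kg·m²; I_B = ½(23.5)(0.394)² = 1.824 kg·m²; I_C = ½(13.0)(0.387)² = 0.9735 kg·m².
Taking A's sense as positive: L = (0.09396)(2370) − (1.824)(434) − (0.9735)(2110) = -2623 kg·m²·rpm.
Combined I = 0.09396 + 1.824 + 0.9735 = 2.891 kg·m².
ω_f = L / I = -2623 / 2.891 = -907.2 rpm.

|ω_f| ≈ 907 rpm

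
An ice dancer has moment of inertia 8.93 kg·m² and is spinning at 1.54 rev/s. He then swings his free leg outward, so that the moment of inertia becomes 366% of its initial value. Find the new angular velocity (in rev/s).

With no external torque about the axis, L is conserved: I₁ω₁ = I₂ω₂.
I₂ = 3.66 × 8.93 = 32.68 kg·m².
ω₂ = I₁ω₁ / I₂ = (8.930)(1.54 rev/s) / (32.68) = 0.4208 rev/s.

ω₂ ≈ 0.421 rev/s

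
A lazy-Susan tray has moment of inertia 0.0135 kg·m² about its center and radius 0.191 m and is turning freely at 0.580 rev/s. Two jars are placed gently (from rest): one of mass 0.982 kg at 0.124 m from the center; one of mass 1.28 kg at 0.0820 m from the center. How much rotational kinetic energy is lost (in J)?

No external torque acts about the center; L_before = L_after.
Added inertia Σmr² = (0.982)(0.124)² + (1.28)(0.0820)² = 0.02371 kg·m²; I_f = 0.01350 + 0.02371 = 0.03721 kg·m².
ω_f = I_p ω_i / I_f = (0.01350)(0.580) / 0.03721 = 0.2105 rev/s.
KE_i = ½(0.01350)(3.644 rad/s)² = 0.08964 J; KE_f = ½(0.03721)(1.322)² = 0.03253 J.

energy lost ≈ 0.0571 J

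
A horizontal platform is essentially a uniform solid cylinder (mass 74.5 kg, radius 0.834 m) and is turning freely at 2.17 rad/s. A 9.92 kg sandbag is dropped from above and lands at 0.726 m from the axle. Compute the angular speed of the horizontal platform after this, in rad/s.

ω_f ≈ 1.81 rad/s

The added mass arrives with no angular momentum about the axle, and any external torque about the axle is negligible, so the system's angular momentum is conserved.
I_p = ½(74.5)(0.834)² = 25.91 kg·m².
Added inertia Σmr² = (9.92)(0.726)² = 5.229 kg·m²; I_f = 25.91 + 5.229 = 31.14 kg·m².
ω_f = I_p ω_i / I_f = (25.91)(2.17) / 31.14 = 1.806 rad/s.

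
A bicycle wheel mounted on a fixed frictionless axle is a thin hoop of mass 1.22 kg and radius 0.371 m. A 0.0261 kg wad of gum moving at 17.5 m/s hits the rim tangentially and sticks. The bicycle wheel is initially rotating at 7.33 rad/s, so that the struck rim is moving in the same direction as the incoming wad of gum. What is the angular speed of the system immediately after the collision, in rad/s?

|ω_f| ≈ 8.16 rad/s

The axle reaction passes through the axle and exerts no torque about it; angular momentum about the axle is conserved through the impact.
I_p = (1.22)(0.371)² = 0.1679 kg·m². Taking the sense of the wad of gum's angular momentum as positive, L_{wad} = m v R = (0.0261)(17.5)(0.371) = 0.1695 kg·m²/s.
L_i = +I_p ω_p + m v R = +(0.1679)(7.33) + 0.1695 = 1.400 kg·m²/s.
After sticking, I_f = I_p + m R² = 0.1679 + (0.0261)(0.371)² = 0.1715 kg·m².
ω_f = L_i / I_f = 1.400 / 0.1715 = 8.164 rad/s.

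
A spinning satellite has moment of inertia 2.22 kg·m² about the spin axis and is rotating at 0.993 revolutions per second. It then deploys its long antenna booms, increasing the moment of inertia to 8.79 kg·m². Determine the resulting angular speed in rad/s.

ω₂ ≈ 1.58 rad/s

No external torque acts about the spin axis, so angular momentum is conserved.
ω₂ = I₁ω₁ / I₂ = (2.220)(0.993 rev/s) / (8.790) = 0.2508 rev/s = 1.576 rad/s.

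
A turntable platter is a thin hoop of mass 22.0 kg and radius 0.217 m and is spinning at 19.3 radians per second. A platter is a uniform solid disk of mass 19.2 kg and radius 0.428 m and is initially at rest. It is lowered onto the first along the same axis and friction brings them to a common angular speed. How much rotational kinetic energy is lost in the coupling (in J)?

The coupling torques are internal; angular momentum about the shared axis is conserved.
Moments of inertia: I_A = (22.0)(0.217)² = 1.036 kg·m²; I_B = ½(19.2)(0.428)² = 1.759 kg·m².
Taking A's sense as positive: L = (1.036)(19.3) = 19.99 kg·m²·rad/s.
Combined I = 1.036 + 1.759 = 2.795 kg·m².
ω_f = L / I = 19.99 / 2.795 = 7.155 rad/s.
KE_i = ½ΣIω² = 192.9 J; KE_f = ½(2.795)(7.155)² = 71.53 J.

ΔKE lost ≈ 121 J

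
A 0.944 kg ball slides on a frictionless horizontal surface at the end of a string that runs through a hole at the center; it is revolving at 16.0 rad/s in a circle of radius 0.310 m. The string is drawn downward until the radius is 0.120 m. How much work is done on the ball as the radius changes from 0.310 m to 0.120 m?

The constraining force is radial, so m r² ω about the center is conserved.
ω₂ = ω₁ (r₁/r₂)² = (16.0)(0.310/0.120)² = 106.8 rad/s.
W = ΔKE = ½m(v₂² − v₁²) = 65.88 J.

W ≈ 65.9 J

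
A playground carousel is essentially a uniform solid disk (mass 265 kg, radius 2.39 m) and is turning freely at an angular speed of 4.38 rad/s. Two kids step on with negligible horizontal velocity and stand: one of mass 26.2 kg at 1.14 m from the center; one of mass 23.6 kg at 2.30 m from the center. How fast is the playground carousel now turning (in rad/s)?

The added mass arrives with no angular momentum about the center, and any external torque about the center is negligible, so the system's angular momentum is conserved.
I_p = ½(265)(2.39)² = 756.9 kg·m².
Added inertia Σmr² = (26.2)(1.14)² + (23.6)(2.30)² = 158.9 kg·m²; I_f = 756.9 + 158.9 = 915.7 kg·m².
ω_f = I_p ω_i / I_f = (756.9)(4.38) / 915.7 = 3.620 rad/s.

ω_f ≈ 3.62 rad/s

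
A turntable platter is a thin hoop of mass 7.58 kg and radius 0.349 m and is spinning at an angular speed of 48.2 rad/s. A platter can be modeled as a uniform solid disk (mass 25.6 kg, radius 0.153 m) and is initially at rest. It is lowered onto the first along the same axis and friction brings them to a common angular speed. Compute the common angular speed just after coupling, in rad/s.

|ω_f| ≈ 36.4 rad/s

No external torque acts about the common axis, so total angular momentum is conserved.
Moments of inertia: I_A = (7.58)(0.349)² = 0.9233 kg·m²; I_B = ½(25.6)(0.153)² = 0.2996 kg·m².
Taking A's sense as positive: L = (0.9233)(48.2) = 44.50 kg·m²·rad/s.
Combined I = 0.9233 + 0.2996 = 1.223 kg·m².
ω_f = L / I = 44.50 / 1.223 = 36.39 rad/s.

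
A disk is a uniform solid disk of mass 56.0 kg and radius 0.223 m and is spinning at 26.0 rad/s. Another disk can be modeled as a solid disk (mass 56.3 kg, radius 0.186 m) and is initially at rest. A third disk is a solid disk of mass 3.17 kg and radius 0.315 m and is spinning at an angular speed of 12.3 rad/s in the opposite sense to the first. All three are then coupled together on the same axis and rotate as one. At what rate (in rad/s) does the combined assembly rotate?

|ω_f| ≈ 13.6 rad/s

The coupling torques are internal; angular momentum about the shared axis is conserved.
Moments of inertia: I_A = ½(56.0)(0.223)² = 1.392 kg·m²; I_B = ½(56.3)(0.186)² = 0.9739 kg·m²; I_C = ½(3.17)(0.315)² = 0.1573 kg·m².
Taking A's sense as positive: L = (1.392)(26.0) − (0.1573)(12.3) = 34.27 kg·m²·rad/s.
Combined I = 1.392 + 0.9739 + 0.1573 = 2.524 kg·m².
ω_f = L / I = 34.27 / 2.524 = 13.58 rad/s.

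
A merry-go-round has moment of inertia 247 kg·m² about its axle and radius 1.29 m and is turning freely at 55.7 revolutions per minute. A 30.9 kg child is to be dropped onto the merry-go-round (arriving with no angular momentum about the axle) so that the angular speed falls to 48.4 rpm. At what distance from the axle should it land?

The added mass arrives with no angular momentum about the axle, and any external torque about the axle is negligible, so the system's angular momentum is conserved.
I_p ω_i = (I_p + m r²) ω_f ⇒ m r² = I_p(ω_i/ω_f − 1) = 247.0(55.7/48.4 − 1) = 37.25 kg·m².
r = √(37.25/30.9) = 1.098 m.

r ≈ 1.10 m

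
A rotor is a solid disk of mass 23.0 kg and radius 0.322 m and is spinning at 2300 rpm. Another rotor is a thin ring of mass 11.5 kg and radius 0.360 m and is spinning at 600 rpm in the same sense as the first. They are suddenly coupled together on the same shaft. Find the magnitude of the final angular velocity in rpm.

The coupling torques are internal; angular momentum about the shared axis is conserved.
Moments of inertia: I_A = ½(23.0)(0.322)² = 1.192 kg·m²; I_B = (11.5)(0.360)² = 1.490 kg·m².
Taking A's sense as positive: L = (1.192)(2300) + (1.490)(600) = 3637 kg·m²·rpm.
Combined I = 1.192 + 1.490 = 2.683 kg·m².
ω_f = L / I = 3637 / 2.683 = 1356 rpm.

|ω_f| ≈ 1360 rpm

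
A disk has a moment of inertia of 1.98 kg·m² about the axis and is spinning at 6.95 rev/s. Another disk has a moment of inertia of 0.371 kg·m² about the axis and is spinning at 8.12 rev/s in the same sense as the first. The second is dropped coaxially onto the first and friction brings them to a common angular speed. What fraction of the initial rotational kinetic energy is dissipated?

fraction ≈ 0.00356

No external torque acts about the common axis, so total angular momentum is conserved.
Taking A's sense as positive: L = (1.980)(6.95) + (0.3710)(8.12) = 16.77 kg·m²·rev/s.
Combined I = 1.980 + 0.3710 = 2.351 kg·m².
ω_f = L / I = 16.77 / 2.351 = 7.135 rev/s.
KE_i = ½ΣIω² = 2371 J; KE_f = ½(2.351)(44.83)² = 2362 J.
Fraction dissipated = (KE_i − KE_f)/KE_i = 0.003561.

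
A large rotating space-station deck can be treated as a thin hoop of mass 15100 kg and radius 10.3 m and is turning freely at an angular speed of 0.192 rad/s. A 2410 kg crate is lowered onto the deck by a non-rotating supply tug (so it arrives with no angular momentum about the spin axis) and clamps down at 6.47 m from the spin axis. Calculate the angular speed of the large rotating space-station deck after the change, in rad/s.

ω_f ≈ 0.181 rad/s

The added mass arrives with no angular momentum about the spin axis, and any external torque about the spin axis is negligible, so the system's angular momentum is conserved.
I_p = (15100)(10.3)² = 1.602e+06 kg·m².
Added inertia Σmr² = (2410)(6.47)² = 1.009e+05 kg·m²; I_f = 1.602e+06 + 1.009e+05 = 1.703e+06 kg·m².
ω_f = I_p ω_i / I_f = (1.602e+06)(0.192) / 1.703e+06 = 0.1806 rad/s.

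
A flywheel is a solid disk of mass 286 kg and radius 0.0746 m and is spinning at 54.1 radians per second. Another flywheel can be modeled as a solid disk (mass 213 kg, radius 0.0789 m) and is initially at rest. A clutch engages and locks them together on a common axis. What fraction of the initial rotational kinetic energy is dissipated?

The coupling torques are internal; angular momentum about the shared axis is conserved.
Moments of inertia: I_A = ½(286)(0.0746)² = 0.7958 kg·m²; I_B = ½(213)(0.0789)² = 0.6630 kg·m².
Taking A's sense as positive: L = (0.7958)(54.1) = 43.05 kg·m²·rad/s.
Combined I = 0.7958 + 0.6630 = 1.459 kg·m².
ω_f = L / I = 43.05 / 1.459 = 29.51 rad/s.
KE_i = ½ΣIω² = 1165 J; KE_f = ½(1.459)(29.51)² = 635.3 J.
Fraction dissipated = (KE_i − KE_f)/KE_i = 0.4545.

fraction ≈ 0.454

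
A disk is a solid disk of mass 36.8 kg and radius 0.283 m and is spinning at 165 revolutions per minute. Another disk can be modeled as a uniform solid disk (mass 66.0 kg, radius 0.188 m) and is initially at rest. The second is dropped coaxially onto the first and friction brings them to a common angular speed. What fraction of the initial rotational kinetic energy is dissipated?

No external torque acts about the common axis, so total angular momentum is conserved.
Moments of inertia: I_A = ½(36.8)(0.283)² = 1.474 kg·m²; I_B = ½(66.0)(0.188)² = 1.166 kg·m².
Taking A's sense as positive: L = (1.474)(165) = 243.2 kg·m²·rpm.
Combined I = 1.474 + 1.166 = 2.640 kg·m².
ω_f = L / I = 243.2 / 2.640 = 92.10 rpm.
KE_i = ½ΣIω² = 220.0 J; KE_f = ½(2.640)(9.645)² = 122.8 J.
Fraction dissipated = (KE_i − KE_f)/KE_i = 0.4418.

fraction ≈ 0.442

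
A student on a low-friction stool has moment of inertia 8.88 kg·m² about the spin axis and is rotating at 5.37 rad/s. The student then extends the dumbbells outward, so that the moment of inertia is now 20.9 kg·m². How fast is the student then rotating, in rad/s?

ω₂ ≈ 2.28 rad/s

No external torque acts about the spin axis, so angular momentum is conserved.
ω₂ = I₁ω₁ / I₂ = (8.880)(5.37 rad/s) / (20.90) = 2.282 rad/s.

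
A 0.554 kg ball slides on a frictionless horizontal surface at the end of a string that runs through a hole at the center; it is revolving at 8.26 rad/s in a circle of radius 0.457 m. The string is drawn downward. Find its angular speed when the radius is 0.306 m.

ω₂ ≈ 18.4 rad/s

The constraining force is radial, so m r² ω about the center is conserved.
ω₂ = ω₁ (r₁/r₂)² = (8.26)(0.457/0.306)² = 18.42 rad/s.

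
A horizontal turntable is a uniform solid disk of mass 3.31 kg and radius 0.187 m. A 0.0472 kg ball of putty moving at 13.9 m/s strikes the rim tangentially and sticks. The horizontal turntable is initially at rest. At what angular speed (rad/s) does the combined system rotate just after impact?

|ω_f| ≈ 2.06 rad/s

About the axle the impulsive forces during the collision are internal, so angular momentum about that axis is conserved.
I_p = ½(3.31)(0.187)² = 0.05787 kg·m². Taking the sense of the ball of putty's angular momentum as positive, L_{ball} = m v R = (0.0472)(13.9)(0.187) = 0.1227 kg·m²/s.
L_i = 0 + 0.1227 = 0.1227 kg·m²/s.
After sticking, I_f = I_p + m R² = 0.05787 + (0.0472)(0.187)² = 0.05952 kg·m².
ω_f = L_i / I_f = 0.1227 / 0.05952 = 2.061 rad/s.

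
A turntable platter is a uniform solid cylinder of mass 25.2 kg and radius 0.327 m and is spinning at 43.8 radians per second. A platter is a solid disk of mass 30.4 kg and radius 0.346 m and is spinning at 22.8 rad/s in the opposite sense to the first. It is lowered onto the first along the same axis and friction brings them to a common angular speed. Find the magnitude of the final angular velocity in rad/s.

No external torque acts about the common axis, so total angular momentum is conserved.
Moments of inertia: I_A = ½(25.2)(0.327)² = 1.347 kg·m²; I_B = ½(30.4)(0.346)² = 1.820 kg·m².
Taking A's sense as positive: L = (1.347)(43.8) − (1.820)(22.8) = 17.52 kg·m²·rad/s.
Combined I = 1.347 + 1.820 = 3.167 kg·m².
ω_f = L / I = 17.52 / 3.167 = 5.533 rad/s.

|ω_f| ≈ 5.53 rad/s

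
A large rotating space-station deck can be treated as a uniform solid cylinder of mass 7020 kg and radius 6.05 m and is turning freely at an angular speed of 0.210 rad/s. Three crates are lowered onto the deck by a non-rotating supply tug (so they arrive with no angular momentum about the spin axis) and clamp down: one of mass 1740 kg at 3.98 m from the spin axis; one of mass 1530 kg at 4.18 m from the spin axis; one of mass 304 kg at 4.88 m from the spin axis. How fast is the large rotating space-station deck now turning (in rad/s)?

ω_f ≈ 0.142 rad/s

The added mass arrives with no angular momentum about the spin axis, and any external torque about the spin axis is negligible, so the system's angular momentum is conserved.
I_p = ½(7020)(6.05)² = 1.285e+05 kg·m².
Added inertia Σmr² = (1740)(3.98)² + (1530)(4.18)² + (304)(4.88)² = 61530 kg·m²; I_f = 1.285e+05 + 61530 = 1.900e+05 kg·m².
ω_f = I_p ω_i / I_f = (1.285e+05)(0.210) / 1.900e+05 = 0.1420 rad/s.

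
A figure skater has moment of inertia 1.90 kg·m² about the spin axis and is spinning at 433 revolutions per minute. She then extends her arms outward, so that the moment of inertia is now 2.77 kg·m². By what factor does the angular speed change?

No external torque acts about the spin axis, so angular momentum is conserved.
ω₂/ω₁ = I₁/I₂ = 1.900 / 2.770 = 0.6859.

ω₂/ω₁ ≈ 0.686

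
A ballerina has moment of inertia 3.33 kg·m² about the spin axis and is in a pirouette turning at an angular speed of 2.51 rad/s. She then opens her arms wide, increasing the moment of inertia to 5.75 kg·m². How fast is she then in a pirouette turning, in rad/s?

No external torque acts about the spin axis, so angular momentum is conserved.
ω₂ = I₁ω₁ / I₂ = (3.330)(2.51 rad/s) / (5.750) = 1.454 rad/s.

ω₂ ≈ 1.45 rad/s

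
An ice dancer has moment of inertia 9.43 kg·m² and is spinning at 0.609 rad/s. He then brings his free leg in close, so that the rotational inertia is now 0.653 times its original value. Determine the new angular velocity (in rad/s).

ω₂ ≈ 0.933 rad/s

With no external torque about the axis, L is conserved: I₁ω₁ = I₂ω₂.
I₂ = 0.653 × 9.43 = 6.158 kg·m².
ω₂ = I₁ω₁ / I₂ = (9.430)(0.609 rad/s) / (6.158) = 0.9326 rad/s.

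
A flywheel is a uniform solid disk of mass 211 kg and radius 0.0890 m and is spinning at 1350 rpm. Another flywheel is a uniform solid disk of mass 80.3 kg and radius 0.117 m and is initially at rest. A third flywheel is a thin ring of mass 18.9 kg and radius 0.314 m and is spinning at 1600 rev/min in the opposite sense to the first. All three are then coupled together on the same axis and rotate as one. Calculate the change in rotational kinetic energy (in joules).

No external torque acts about the common axis, so total angular momentum is conserved.
Moments of inertia: I_A = ½(211)(0.0890)² = 0.8357 kg·m²; I_B = ½(80.3)(0.117)² = 0.5496 kg·m²; I_C = (18.9)(0.314)² = 1.863 kg·m².
Taking A's sense as positive: L = (0.8357)(1350) − (1.863)(1600) = -1853 kg·m²·rpm.
Combined I = 0.8357 + 0.5496 + 1.863 = 3.249 kg·m².
ω_f = L / I = -1853 / 3.249 = -570.5 rpm.
KE_i = ½ΣIω² = 34510 J; KE_f = ½(3.249)(59.74)² = 5798 J.

ΔKE ≈ -28700 J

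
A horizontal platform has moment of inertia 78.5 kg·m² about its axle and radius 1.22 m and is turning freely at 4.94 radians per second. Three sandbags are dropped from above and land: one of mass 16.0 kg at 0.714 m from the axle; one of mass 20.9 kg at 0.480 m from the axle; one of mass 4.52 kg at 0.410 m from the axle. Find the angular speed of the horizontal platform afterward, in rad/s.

No external torque acts about the axle; L_before = L_after.
Added inertia Σmr² = (16.0)(0.714)² + (20.9)(0.480)² + (4.52)(0.410)² = 13.73 kg·m²; I_f = 78.50 + 13.73 = 92.23 kg·m².
ω_f = I_p ω_i / I_f = (78.50)(4.94) / 92.23 = 4.205 rad/s.

ω_f ≈ 4.20 rad/s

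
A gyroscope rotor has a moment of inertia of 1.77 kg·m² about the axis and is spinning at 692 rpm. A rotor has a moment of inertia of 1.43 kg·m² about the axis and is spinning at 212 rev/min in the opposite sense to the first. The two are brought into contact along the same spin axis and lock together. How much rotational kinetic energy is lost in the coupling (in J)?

No external torque acts about the common axis, so total angular momentum is conserved.
Taking A's sense as positive: L = (1.770)(692) − (1.430)(212) = 921.7 kg·m²·rpm.
Combined I = 1.770 + 1.430 = 3.200 kg·m².
ω_f = L / I = 921.7 / 3.200 = 288.0 rpm.
KE_i = ½ΣIω² = 5000 J; KE_f = ½(3.200)(30.16)² = 1456 J.

ΔKE lost ≈ 3540 J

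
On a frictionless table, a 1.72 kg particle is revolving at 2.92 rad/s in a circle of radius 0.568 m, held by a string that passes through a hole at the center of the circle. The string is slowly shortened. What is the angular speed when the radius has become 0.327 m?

ω₂ ≈ 8.81 rad/s

No torque about the axis ⇒ m r₁² ω₁ = m r₂² ω₂.
ω₂ = ω₁ (r₁/r₂)² = (2.92)(0.568/0.327)² = 8.810 rad/s.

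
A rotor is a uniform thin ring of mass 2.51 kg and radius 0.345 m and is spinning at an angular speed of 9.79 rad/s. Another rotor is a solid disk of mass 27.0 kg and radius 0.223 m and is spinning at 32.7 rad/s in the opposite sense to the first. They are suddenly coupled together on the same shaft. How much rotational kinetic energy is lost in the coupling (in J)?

ΔKE lost ≈ 187 J

No external torque acts about the common axis, so total angular momentum is conserved.
Moments of inertia: I_A = (2.51)(0.345)² = 0.2988 kg·m²; I_B = ½(27.0)(0.223)² = 0.6713 kg·m².
Taking A's sense as positive: L = (0.2988)(9.79) − (0.6713)(32.7) = -19.03 kg·m²·rad/s.
Combined I = 0.2988 + 0.6713 = 0.9701 kg·m².
ω_f = L / I = -19.03 / 0.9701 = -19.61 rad/s.
KE_i = ½ΣIω² = 373.2 J; KE_f = ½(0.9701)(19.61)² = 186.6 J.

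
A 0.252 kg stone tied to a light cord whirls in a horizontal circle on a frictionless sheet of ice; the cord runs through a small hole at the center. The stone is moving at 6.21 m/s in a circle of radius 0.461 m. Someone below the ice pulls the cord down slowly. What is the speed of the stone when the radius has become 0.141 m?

Central (radial) force ⇒ zero torque about the center ⇒ m v r is constant.
v₂ = v₁ r₁ / r₂ = (6.21)(0.461) / (0.141) = 20.30 m/s.

v₂ ≈ 20.3 m/s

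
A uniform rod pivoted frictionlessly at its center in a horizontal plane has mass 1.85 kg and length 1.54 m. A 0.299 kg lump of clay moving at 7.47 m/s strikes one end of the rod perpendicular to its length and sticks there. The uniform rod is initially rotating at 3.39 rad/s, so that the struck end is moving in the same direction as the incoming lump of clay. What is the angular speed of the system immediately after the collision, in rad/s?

The axle reaction passes through the pivot and exerts no torque about it; angular momentum about the pivot is conserved through the impact.
I_p = (1/12)(1.85)(1.54)² = 0.3656 kg·m². Taking the sense of the lump of clay's angular momentum as positive, L_{lump} = m v R = (0.299)(7.47)(1.54/2) = 1.720 kg·m²/s.
L_i = +I_p ω_p + m v R = +(0.3656)(3.39) + 1.720 = 2.959 kg·m²/s.
After sticking, I_f = I_p + m R² = 0.3656 + (0.299)(1.54/2)² = 0.5429 kg·m².
ω_f = L_i / I_f = 2.959 / 0.5429 = 5.451 rad/s.

|ω_f| ≈ 5.45 rad/s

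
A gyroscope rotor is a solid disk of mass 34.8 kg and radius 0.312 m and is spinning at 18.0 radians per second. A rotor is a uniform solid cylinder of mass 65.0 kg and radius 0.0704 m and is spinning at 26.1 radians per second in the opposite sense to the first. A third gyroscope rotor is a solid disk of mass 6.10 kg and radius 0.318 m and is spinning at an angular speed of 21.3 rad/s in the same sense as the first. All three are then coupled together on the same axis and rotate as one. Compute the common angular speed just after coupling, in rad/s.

|ω_f| ≈ 15.2 rad/s

No external torque acts about the common axis, so total angular momentum is conserved.
Moments of inertia: I_A = ½(34.8)(0.312)² = 1.694 kg·m²; I_B = ½(65.0)(0.0704)² = 0.1611 kg·m²; I_C = ½(6.10)(0.318)² = 0.3084 kg·m².
Taking A's sense as positive: L = (1.694)(18.0) − (0.1611)(26.1) + (0.3084)(21.3) = 32.85 kg·m²·rad/s.
Combined I = 1.694 + 0.1611 + 0.3084 = 2.163 kg·m².
ω_f = L / I = 32.85 / 2.163 = 15.19 rad/s.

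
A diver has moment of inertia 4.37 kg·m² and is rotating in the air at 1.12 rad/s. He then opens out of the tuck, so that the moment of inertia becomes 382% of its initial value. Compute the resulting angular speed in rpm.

Angular momentum about the spin axis is conserved since the torque about it is zero.
I₂ = 3.82 × 4.37 = 16.69 kg·m².
ω₂ = I₁ω₁ / I₂ = (4.370)(1.12 rad/s) / (16.69) = 0.2932 rad/s = 2.800 rpm.

ω₂ ≈ 2.80 rpm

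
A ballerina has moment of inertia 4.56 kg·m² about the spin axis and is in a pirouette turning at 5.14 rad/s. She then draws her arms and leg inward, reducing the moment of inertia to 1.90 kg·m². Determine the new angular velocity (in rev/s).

ω₂ ≈ 1.96 rev/s

With no external torque about the axis, L is conserved: I₁ω₁ = I₂ω₂.
ω₂ = I₁ω₁ / I₂ = (4.560)(5.14 rad/s) / (1.900) = 12.34 rad/s = 1.963 rev/s.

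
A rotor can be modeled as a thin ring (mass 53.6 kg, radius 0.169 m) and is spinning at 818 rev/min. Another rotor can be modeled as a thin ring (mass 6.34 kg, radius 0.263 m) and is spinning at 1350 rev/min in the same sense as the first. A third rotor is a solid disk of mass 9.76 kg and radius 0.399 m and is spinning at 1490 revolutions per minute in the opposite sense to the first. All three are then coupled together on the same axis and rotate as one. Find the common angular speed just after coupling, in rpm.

No external torque acts about the common axis, so total angular momentum is conserved.
Moments of inertia: I_A = (53.6)(0.169)² = 1.531 kg·m²; I_B = (6.34)(0.263)² = 0.4385 kg·m²; I_C = ½(9.76)(0.399)² = 0.7769 kg·m².
Taking A's sense as positive: L = (1.531)(818) + (0.4385)(1350) − (0.7769)(1490) = 686.7 kg·m²·rpm.
Combined I = 1.531 + 0.4385 + 0.7769 = 2.746 kg·m².
ω_f = L / I = 686.7 / 2.746 = 250.0 rpm.

|ω_f| ≈ 250 rpm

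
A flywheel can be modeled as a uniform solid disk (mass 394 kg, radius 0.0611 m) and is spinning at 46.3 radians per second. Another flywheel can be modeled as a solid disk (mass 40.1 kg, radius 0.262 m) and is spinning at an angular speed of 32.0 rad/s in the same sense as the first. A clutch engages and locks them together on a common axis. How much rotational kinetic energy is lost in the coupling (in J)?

No external torque acts about the common axis, so total angular momentum is conserved.
Moments of inertia: I_A = ½(394)(0.0611)² = 0.7354 kg·m²; I_B = ½(40.1)(0.262)² = 1.376 kg·m².
Taking A's sense as positive: L = (0.7354)(46.3) + (1.376)(32.0) = 78.09 kg·m²·rad/s.
Combined I = 0.7354 + 1.376 = 2.112 kg·m².
ω_f = L / I = 78.09 / 2.112 = 36.98 rad/s.
KE_i = ½ΣIω² = 1493 J; KE_f = ½(2.112)(36.98)² = 1444 J.

ΔKE lost ≈ 49.0 J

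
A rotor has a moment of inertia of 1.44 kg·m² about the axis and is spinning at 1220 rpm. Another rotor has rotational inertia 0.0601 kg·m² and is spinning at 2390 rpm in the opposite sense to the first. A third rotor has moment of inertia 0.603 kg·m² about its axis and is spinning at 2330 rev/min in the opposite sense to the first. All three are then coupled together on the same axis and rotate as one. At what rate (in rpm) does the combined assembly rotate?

The coupling torques are internal; angular momentum about the shared axis is conserved.
Taking A's sense as positive: L = (1.440)(1220) − (0.06010)(2390) − (0.6030)(2330) = 208.2 kg·m²·rpm.
Combined I = 1.440 + 0.06010 + 0.6030 = 2.103 kg·m².
ω_f = L / I = 208.2 / 2.103 = 98.98 rpm.

|ω_f| ≈ 99.0 rpm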